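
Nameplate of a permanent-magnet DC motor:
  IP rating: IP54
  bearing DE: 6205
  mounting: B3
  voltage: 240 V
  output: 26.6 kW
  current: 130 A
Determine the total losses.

P_in = V·I = 240×130 = 31200 W
P_out = 26600 W
Losses = P_in − P_out = 31200 − 26600 = 4600 W

4600 W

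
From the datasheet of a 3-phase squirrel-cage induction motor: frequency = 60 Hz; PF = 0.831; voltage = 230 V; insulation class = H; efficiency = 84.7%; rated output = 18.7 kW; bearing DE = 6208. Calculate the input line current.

66.7 A

P_out = 18.7 kW = 18700 W
P_in = P_out / η = 18700 / 0.847 = 22078 W
I_L = P_in / (√3·V_L·cosφ) = 22078 / (1.732 × 230 × 0.831) = 66.7 A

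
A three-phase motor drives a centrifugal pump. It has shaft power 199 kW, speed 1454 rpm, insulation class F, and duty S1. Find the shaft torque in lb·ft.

ω = 2π × 1454/60 = 152.3 rad/s
τ = P/ω = 199000/152.3 = 1307 N·m
In lb·ft: 1307/1.356 = 964 lb·ft

964 lb·ft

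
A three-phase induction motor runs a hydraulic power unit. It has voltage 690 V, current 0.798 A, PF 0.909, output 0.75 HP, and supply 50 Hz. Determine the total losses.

307 W

P_in = √3·V·I·cosφ = 1.732×690×0.798×0.909 = 867 W
P_out = 0.75×746 = 560 W
Losses = P_in − P_out = 867 − 560 = 307 W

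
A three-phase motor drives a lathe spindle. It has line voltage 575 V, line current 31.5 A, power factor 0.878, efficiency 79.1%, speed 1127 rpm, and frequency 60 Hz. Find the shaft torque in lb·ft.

136 lb·ft

P_in = √3·V·I·cosφ = 1.732 × 575 × 31.5 × 0.878 = 27544 W
P_out = η·P_in = 0.791 × 27544 = 21787 W
n = 1127 rpm
ω = 2π×1127/60 = 118 rad/s
τ = P_out/ω = 21787/118 = 184.6 N·m
In lb·ft: 184.6/1.356 = 136 lb·ft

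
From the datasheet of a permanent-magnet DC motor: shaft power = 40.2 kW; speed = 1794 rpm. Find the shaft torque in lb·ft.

ω = 2π × 1794/60 = 187.9 rad/s
τ = P/ω = 40200/187.9 = 213.9 N·m
In lb·ft: 213.9/1.356 = 158 lb·ft

158 lb·ft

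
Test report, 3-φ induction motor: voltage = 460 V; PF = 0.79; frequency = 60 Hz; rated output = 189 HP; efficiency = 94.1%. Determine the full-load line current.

238 A

P_out = 189 × 746 = 140994 W
P_in = P_out / η = 140994 / 0.941 = 149834 W
I_L = P_in / (√3·V_L·cosφ) = 149834 / (1.732 × 460 × 0.79) = 238 A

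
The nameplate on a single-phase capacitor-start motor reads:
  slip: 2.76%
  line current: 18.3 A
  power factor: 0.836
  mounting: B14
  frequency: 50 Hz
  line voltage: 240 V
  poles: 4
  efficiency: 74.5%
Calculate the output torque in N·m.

17.9 N·m

P_in = V·I·cosφ = 240 × 18.3 × 0.836 = 3672 W
P_out = η·P_in = 0.745 × 3672 = 2736 W
n_s = 120×50/4 = 1500 rpm; n = 1500×(1−0.0276) = 1459 rpm
ω = 2π×1459/60 = 152.8 rad/s
τ = P_out/ω = 2736/152.8 = 17.9 N·m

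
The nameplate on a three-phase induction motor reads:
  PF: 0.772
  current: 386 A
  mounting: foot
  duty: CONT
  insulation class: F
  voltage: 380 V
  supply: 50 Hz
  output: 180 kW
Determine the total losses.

16.1 kW

P_in = √3·V·I·cosφ = 1.732×380×386×0.772 = 196126 W
P_out = 180000 W
Losses = P_in − P_out = 196126 − 180000 = 16126 W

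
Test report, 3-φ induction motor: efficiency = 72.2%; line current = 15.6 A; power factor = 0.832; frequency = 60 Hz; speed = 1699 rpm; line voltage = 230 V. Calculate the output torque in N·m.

P_in = √3·V·I·cosφ = 1.732 × 230 × 15.6 × 0.832 = 5170 W
P_out = η·P_in = 0.722 × 5170 = 3733 W
n = 1699 rpm
ω = 2π×1699/60 = 177.9 rad/s
τ = P_out/ω = 3733/177.9 = 21 N·m

21 N·m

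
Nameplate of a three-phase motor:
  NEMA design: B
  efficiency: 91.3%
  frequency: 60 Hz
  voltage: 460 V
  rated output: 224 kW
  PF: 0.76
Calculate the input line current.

P_out = 224 kW = 224000 W
P_in = P_out / η = 224000 / 0.913 = 245345 W
I_L = P_in / (√3·V_L·cosφ) = 245345 / (1.732 × 460 × 0.76) = 405 A

405 A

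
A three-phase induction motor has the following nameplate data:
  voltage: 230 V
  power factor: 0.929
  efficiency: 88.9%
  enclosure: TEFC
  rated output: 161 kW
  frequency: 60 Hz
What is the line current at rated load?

489 A

P_out = 161 kW = 161000 W
P_in = P_out / η = 161000 / 0.889 = 181102 W
I_L = P_in / (√3·V_L·cosφ) = 181102 / (1.732 × 230 × 0.929) = 489 A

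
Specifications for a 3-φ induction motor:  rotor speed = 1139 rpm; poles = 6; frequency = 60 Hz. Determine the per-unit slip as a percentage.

5.08 %

n_s = 120f/p = 120×60/6 = 1200 rpm
s = (n_s − n)/n_s = (1200 − 1139)/1200 = 0.0508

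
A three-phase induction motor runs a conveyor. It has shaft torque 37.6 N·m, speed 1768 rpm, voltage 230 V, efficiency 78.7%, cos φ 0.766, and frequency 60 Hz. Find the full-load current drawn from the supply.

29 A

ω = 2π×1768/60 = 185.1 rad/s; P_out = τω = 37.6 × 185.1 = 6960 W
P_in = P_out / η = 6960 / 0.787 = 8844 W
I_L = P_in / (√3·V_L·cosφ) = 8844 / (1.732 × 230 × 0.766) = 29 A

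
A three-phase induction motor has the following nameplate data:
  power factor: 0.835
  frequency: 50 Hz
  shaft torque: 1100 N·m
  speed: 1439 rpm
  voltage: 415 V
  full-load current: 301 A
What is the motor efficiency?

91.8 %

ω = 2π × 1439/60 = 150.7 rad/s; P_out = τω = 1100 × 150.7 = 165770 W
P_in = √3·V_L·I_L·cosφ = 1.732 × 415 × 301 × 0.835 = 180655 W
η = P_out / P_in = 165770 / 180655 = 0.918 = 91.8%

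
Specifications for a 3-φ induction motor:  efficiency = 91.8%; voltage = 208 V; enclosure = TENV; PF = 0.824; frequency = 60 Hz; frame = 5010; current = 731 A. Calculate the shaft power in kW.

P_in = √3·V·I·cosφ = 1.732 × 208 × 731 × 0.824 = 216998 W
P_out = η·P_in = 0.918 × 216998 = 199204 W

199 kW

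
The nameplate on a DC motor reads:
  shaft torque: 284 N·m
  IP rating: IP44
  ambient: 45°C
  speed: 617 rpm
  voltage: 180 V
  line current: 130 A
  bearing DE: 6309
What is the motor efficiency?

ω = 2π × 617/60 = 64.61 rad/s; P_out = τω = 284 × 64.61 = 18349 W
P_in = V·I = 180 × 130 = 23400 W
η = P_out / P_in = 18349 / 23400 = 0.784 = 78.4%

78.4 %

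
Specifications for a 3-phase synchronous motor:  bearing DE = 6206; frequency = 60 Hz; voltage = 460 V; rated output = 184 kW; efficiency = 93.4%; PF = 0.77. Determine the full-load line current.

P_out = 184 kW = 184000 W
P_in = P_out / η = 184000 / 0.934 = 197002 W
I_L = P_in / (√3·V_L·cosφ) = 197002 / (1.732 × 460 × 0.77) = 321 A

321 A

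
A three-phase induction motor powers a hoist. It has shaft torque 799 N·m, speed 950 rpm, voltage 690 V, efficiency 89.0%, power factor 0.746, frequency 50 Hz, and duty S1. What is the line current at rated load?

100 A

ω = 2π×950/60 = 99.48 rad/s; P_out = τω = 799 × 99.48 = 79485 W
P_in = P_out / η = 79485 / 0.890 = 89309 W
I_L = P_in / (√3·V_L·cosφ) = 89309 / (1.732 × 690 × 0.746) = 100 A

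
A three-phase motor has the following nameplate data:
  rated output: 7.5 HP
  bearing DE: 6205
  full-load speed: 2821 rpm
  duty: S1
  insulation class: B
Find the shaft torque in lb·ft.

14 lb·ft

P_out = 7.5 × 746 = 5595 W
ω = 2π × 2821/60 = 295.4 rad/s
τ = P_out/ω = 5595/295.4 = 18.94 N·m
In lb·ft: 18.94/1.356 = 14 lb·ft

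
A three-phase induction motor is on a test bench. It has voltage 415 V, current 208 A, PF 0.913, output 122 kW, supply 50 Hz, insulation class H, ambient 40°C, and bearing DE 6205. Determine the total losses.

14500 W

P_in = √3·V·I·cosφ = 1.732×415×208×0.913 = 136499 W
P_out = 122000 W
Losses = P_in − P_out = 136499 − 122000 = 14499 W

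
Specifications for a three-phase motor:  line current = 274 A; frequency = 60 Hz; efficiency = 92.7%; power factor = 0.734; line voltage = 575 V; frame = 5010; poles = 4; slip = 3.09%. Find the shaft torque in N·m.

1020 N·m

P_in = √3·V·I·cosφ = 1.732 × 575 × 274 × 0.734 = 200291 W
P_out = η·P_in = 0.927 × 200291 = 185670 W
n_s = 120×60/4 = 1800 rpm; n = 1800×(1−0.0309) = 1744 rpm
ω = 2π×1744/60 = 182.6 rad/s
τ = P_out/ω = 185670/182.6 = 1020 N·m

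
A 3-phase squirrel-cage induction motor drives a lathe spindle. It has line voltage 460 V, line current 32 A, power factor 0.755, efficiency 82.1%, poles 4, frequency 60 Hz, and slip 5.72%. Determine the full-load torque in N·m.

88.9 N·m

P_in = √3·V·I·cosφ = 1.732 × 460 × 32 × 0.755 = 19249 W
P_out = η·P_in = 0.821 × 19249 = 15803 W
n_s = 120×60/4 = 1800 rpm; n = 1800×(1−0.0572) = 1697 rpm
ω = 2π×1697/60 = 177.7 rad/s
τ = P_out/ω = 15803/177.7 = 88.9 N·m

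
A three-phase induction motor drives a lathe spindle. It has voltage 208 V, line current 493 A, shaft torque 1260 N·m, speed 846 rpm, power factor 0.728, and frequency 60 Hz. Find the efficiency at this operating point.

ω = 2π × 846/60 = 88.59 rad/s; P_out = τω = 1260 × 88.59 = 111623 W
P_in = √3·V_L·I_L·cosφ = 1.732 × 208 × 493 × 0.728 = 129297 W
η = P_out / P_in = 111623 / 129297 = 0.863 = 86.3%

86.3 %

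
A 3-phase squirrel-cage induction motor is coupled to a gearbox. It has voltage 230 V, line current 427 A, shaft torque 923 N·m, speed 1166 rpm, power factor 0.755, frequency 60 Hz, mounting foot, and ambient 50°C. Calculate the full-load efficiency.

87.8 %

ω = 2π × 1166/60 = 122.1 rad/s; P_out = τω = 923 × 122.1 = 112698 W
P_in = √3·V_L·I_L·cosφ = 1.732 × 230 × 427 × 0.755 = 128425 W
η = P_out / P_in = 112698 / 128425 = 0.878 = 87.8%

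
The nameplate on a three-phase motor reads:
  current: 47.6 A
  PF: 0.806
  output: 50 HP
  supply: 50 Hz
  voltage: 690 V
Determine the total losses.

8.55 kW

P_in = √3·V·I·cosφ = 1.732×690×47.6×0.806 = 45850 W
P_out = 50×746 = 37300 W
Losses = P_in − P_out = 45850 − 37300 = 8550 W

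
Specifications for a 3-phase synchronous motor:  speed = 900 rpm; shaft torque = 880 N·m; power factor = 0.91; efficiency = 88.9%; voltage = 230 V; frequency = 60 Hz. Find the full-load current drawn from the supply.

ω = 2π×900/60 = 94.25 rad/s; P_out = τω = 880 × 94.25 = 82940 W
P_in = P_out / η = 82940 / 0.889 = 93296 W
I_L = P_in / (√3·V_L·cosφ) = 93296 / (1.732 × 230 × 0.91) = 257 A

257 A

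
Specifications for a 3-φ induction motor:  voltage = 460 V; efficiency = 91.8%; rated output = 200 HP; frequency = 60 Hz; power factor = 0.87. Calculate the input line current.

P_out = 200 × 746 = 149200 W
P_in = P_out / η = 149200 / 0.918 = 162527 W
I_L = P_in / (√3·V_L·cosφ) = 162527 / (1.732 × 460 × 0.87) = 234 A

234 A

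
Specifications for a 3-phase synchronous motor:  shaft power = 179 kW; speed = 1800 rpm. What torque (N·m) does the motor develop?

950 N·m

ω = 2π × 1800/60 = 188.5 rad/s
τ = P/ω = 179000/188.5 = 950 N·m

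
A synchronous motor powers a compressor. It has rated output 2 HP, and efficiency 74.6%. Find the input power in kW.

2 kW

P_out = 2 × 746 = 1492 W
P_in = P_out/η = 1492/0.746 = 2000 W = 2 kW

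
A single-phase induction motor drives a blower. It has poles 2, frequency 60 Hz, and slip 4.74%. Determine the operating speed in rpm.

3429 rpm

n_s = 120f/p = 120×60/2 = 3600 rpm
n = n_s(1 − s) = 3600 × (1 − 0.0474) = 3429 rpm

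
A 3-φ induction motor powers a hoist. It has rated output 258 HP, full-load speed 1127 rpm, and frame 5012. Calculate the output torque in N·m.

P_out = 258 × 746 = 192468 W
ω = 2π × 1127/60 = 118 rad/s
τ = P_out/ω = 192468/118 = 1630 N·m

1630 N·m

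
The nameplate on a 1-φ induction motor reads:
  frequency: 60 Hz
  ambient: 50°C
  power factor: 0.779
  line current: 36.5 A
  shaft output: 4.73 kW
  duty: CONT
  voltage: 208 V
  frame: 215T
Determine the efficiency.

P_out = 4.73 kW = 4730 W
P_in = V·I·cosφ = 208 × 36.5 × 0.779 = 5914 W
η = P_out / P_in = 4730 / 5914 = 0.800 = 80.0%

80.0 %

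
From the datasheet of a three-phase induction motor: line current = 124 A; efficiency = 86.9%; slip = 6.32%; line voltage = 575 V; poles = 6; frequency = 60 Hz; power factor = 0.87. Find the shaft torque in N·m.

793 N·m

P_in = √3·V·I·cosφ = 1.732 × 575 × 124 × 0.87 = 107438 W
P_out = η·P_in = 0.869 × 107438 = 93364 W
n_s = 120×60/6 = 1200 rpm; n = 1200×(1−0.0632) = 1124 rpm
ω = 2π×1124/60 = 117.7 rad/s
τ = P_out/ω = 93364/117.7 = 793 N·m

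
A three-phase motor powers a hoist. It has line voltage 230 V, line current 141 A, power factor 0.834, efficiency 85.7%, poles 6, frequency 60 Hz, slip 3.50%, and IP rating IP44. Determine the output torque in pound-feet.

244 lb·ft

P_in = √3·V·I·cosφ = 1.732 × 230 × 141 × 0.834 = 46845 W
P_out = η·P_in = 0.857 × 46845 = 40146 W
n_s = 120×60/6 = 1200 rpm; n = 1200×(1−0.035) = 1158 rpm
ω = 2π×1158/60 = 121.3 rad/s
τ = P_out/ω = 40146/121.3 = 331 N·m
In lb·ft: 331/1.356 = 244 lb·ft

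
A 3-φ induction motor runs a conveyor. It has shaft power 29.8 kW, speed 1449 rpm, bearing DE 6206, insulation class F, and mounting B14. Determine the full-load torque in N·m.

196 N·m

ω = 2π × 1449/60 = 151.7 rad/s
τ = P/ω = 29800/151.7 = 196 N·m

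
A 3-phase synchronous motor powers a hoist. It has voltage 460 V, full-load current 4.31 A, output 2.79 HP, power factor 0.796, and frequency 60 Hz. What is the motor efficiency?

P_out = 2.79 × 746 = 2081 W
P_in = √3·V_L·I_L·cosφ = 1.732 × 460 × 4.31 × 0.796 = 2733 W
η = P_out / P_in = 2081 / 2733 = 0.761 = 76.1%

76.1 %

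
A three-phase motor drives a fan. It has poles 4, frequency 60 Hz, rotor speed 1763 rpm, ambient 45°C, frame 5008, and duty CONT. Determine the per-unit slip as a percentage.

n_s = 120f/p = 120×60/4 = 1800 rpm
s = (n_s − n)/n_s = (1800 − 1763)/1800 = 0.0206

2.06 %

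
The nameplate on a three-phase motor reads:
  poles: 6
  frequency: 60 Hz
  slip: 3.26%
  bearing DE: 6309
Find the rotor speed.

1161 rpm

n_s = 120f/p = 120×60/6 = 1200 rpm
n = n_s(1 − s) = 1200 × (1 − 0.0326) = 1161 rpm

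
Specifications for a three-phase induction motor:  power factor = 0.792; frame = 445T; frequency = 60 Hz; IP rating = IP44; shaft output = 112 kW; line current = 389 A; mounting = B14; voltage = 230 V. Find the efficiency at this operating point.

91.3 %

P_out = 112 kW = 112000 W
P_in = √3·V_L·I_L·cosφ = 1.732 × 230 × 389 × 0.792 = 122730 W
η = P_out / P_in = 112000 / 122730 = 0.913 = 91.3%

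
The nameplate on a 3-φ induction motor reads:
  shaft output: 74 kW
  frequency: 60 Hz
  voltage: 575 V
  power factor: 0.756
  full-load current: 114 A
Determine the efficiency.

86.2 %

P_out = 74 kW = 74000 W
P_in = √3·V_L·I_L·cosφ = 1.732 × 575 × 114 × 0.756 = 85831 W
η = P_out / P_in = 74000 / 85831 = 0.862 = 86.2%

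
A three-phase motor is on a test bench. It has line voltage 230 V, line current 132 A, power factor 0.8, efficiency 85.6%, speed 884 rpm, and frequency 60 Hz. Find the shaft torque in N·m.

P_in = √3·V·I·cosφ = 1.732 × 230 × 132 × 0.8 = 42067 W
P_out = η·P_in = 0.856 × 42067 = 36009 W
n = 884 rpm
ω = 2π×884/60 = 92.57 rad/s
τ = P_out/ω = 36009/92.57 = 389 N·m

389 N·m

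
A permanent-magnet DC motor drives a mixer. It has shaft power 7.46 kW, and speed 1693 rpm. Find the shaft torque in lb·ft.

31 lb·ft

ω = 2π × 1693/60 = 177.3 rad/s
τ = P/ω = 7460/177.3 = 42.08 N·m
In lb·ft: 42.08/1.356 = 31 lb·ft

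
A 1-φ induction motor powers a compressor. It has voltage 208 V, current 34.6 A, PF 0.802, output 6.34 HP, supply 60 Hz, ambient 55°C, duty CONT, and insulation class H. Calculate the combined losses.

P_in = V·I·cosφ = 208×34.6×0.802 = 5772 W
P_out = 6.34×746 = 4730 W
Losses = P_in − P_out = 5772 − 4730 = 1042 W

1040 W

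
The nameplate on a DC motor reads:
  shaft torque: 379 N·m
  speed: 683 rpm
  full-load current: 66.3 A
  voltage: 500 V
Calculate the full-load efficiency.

81.8 %

ω = 2π × 683/60 = 71.52 rad/s; P_out = τω = 379 × 71.52 = 27106 W
P_in = V·I = 500 × 66.3 = 33150 W
η = P_out / P_in = 27106 / 33150 = 0.818 = 81.8%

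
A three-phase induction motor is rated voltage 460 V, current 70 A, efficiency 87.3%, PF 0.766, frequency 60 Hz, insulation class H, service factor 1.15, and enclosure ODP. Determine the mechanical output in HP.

P_in = √3·V·I·cosφ = 1.732 × 460 × 70 × 0.766 = 42720 W
P_out = η·P_in = 0.873 × 42720 = 37295 W
= 37295/746 = 50 HP

50 HP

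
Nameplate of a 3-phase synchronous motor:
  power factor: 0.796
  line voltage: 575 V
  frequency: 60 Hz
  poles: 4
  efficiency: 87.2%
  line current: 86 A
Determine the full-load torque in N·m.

P_in = √3·V·I·cosφ = 1.732 × 575 × 86 × 0.796 = 68175 W
P_out = η·P_in = 0.872 × 68175 = 59449 W
n = n_s = 120×60/4 = 1800 rpm (synchronous)
ω = 2π×1800/60 = 188.5 rad/s
τ = P_out/ω = 59449/188.5 = 315 N·m

315 N·m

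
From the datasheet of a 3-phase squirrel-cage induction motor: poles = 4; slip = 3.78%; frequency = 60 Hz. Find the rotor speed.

1732 rpm

n_s = 120f/p = 120×60/4 = 1800 rpm
n = n_s(1 − s) = 1800 × (1 − 0.0378) = 1732 rpm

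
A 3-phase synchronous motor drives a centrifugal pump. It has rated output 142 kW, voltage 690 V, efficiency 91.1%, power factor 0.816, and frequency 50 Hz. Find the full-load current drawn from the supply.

P_out = 142 kW = 142000 W
P_in = P_out / η = 142000 / 0.911 = 155873 W
I_L = P_in / (√3·V_L·cosφ) = 155873 / (1.732 × 690 × 0.816) = 160 A

160 A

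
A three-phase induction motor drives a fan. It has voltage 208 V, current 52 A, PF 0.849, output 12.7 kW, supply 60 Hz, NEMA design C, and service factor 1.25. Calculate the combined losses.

P_in = √3·V·I·cosφ = 1.732×208×52×0.849 = 15905 W
P_out = 12700 W
Losses = P_in − P_out = 15905 − 12700 = 3205 W

3.21 kW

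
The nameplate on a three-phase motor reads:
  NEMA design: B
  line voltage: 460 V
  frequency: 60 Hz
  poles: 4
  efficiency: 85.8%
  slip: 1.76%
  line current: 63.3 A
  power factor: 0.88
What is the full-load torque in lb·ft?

152 lb·ft

P_in = √3·V·I·cosφ = 1.732 × 460 × 63.3 × 0.88 = 44380 W
P_out = η·P_in = 0.858 × 44380 = 38078 W
n_s = 120×60/4 = 1800 rpm; n = 1800×(1−0.0176) = 1768 rpm
ω = 2π×1768/60 = 185.1 rad/s
τ = P_out/ω = 38078/185.1 = 205.7 N·m
In lb·ft: 205.7/1.356 = 152 lb·ft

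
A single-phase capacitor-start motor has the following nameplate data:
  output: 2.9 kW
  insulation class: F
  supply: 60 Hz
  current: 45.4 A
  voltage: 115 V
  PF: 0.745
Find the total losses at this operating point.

P_in = V·I·cosφ = 115×45.4×0.745 = 3890 W
P_out = 2900 W
Losses = P_in − P_out = 3890 − 2900 = 990 W

990 W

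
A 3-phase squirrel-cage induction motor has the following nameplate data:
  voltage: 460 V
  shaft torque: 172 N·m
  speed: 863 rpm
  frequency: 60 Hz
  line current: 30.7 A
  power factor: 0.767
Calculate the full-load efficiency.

ω = 2π × 863/60 = 90.37 rad/s; P_out = τω = 172 × 90.37 = 15544 W
P_in = √3·V_L·I_L·cosφ = 1.732 × 460 × 30.7 × 0.767 = 18760 W
η = P_out / P_in = 15544 / 18760 = 0.829 = 82.9%

82.9 %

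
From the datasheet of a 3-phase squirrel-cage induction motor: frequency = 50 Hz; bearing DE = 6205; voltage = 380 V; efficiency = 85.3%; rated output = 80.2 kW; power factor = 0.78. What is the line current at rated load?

P_out = 80.2 kW = 80200 W
P_in = P_out / η = 80200 / 0.853 = 94021 W
I_L = P_in / (√3·V_L·cosφ) = 94021 / (1.732 × 380 × 0.78) = 183 A

183 A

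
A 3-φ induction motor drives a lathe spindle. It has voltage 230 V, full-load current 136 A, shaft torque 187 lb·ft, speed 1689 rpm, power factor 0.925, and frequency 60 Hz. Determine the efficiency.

τ = 187 lb·ft × 1.356 = 253.6 N·m
ω = 2π × 1689/60 = 176.9 rad/s; P_out = τω = 253.6 × 176.9 = 44862 W
P_in = √3·V_L·I_L·cosφ = 1.732 × 230 × 136 × 0.925 = 50114 W
η = P_out / P_in = 44862 / 50114 = 0.895 = 89.5%

89.5 %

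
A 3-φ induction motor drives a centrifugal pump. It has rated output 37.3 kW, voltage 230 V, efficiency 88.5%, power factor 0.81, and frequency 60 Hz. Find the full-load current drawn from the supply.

P_out = 37.3 kW = 37300 W
P_in = P_out / η = 37300 / 0.885 = 42147 W
I_L = P_in / (√3·V_L·cosφ) = 42147 / (1.732 × 230 × 0.81) = 131 A

131 A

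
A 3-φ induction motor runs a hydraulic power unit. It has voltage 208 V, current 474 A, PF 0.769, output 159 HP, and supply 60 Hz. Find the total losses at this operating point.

P_in = √3·V·I·cosφ = 1.732×208×474×0.769 = 131315 W
P_out = 159×746 = 118614 W
Losses = P_in − P_out = 131315 − 118614 = 12701 W

12700 W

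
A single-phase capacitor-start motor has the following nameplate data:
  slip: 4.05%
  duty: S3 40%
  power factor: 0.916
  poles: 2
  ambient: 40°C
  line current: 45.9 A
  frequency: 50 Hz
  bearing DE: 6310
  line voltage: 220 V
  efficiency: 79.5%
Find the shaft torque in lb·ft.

P_in = V·I·cosφ = 220 × 45.9 × 0.916 = 9250 W
P_out = η·P_in = 0.795 × 9250 = 7354 W
n_s = 120×50/2 = 3000 rpm; n = 3000×(1−0.0405) = 2879 rpm
ω = 2π×2879/60 = 301.5 rad/s
τ = P_out/ω = 7354/301.5 = 24.39 N·m
In lb·ft: 24.39/1.356 = 18 lb·ft

18 lb·ft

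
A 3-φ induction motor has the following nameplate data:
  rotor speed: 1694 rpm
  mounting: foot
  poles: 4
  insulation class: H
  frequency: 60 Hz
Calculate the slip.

n_s = 120f/p = 120×60/4 = 1800 rpm
s = (n_s − n)/n_s = (1800 − 1694)/1800 = 0.0589

5.89 %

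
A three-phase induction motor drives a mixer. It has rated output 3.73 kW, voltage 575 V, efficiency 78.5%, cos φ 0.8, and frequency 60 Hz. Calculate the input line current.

5.96 A

P_out = 3.73 kW = 3730 W
P_in = P_out / η = 3730 / 0.785 = 4752 W
I_L = P_in / (√3·V_L·cosφ) = 4752 / (1.732 × 575 × 0.8) = 5.96 A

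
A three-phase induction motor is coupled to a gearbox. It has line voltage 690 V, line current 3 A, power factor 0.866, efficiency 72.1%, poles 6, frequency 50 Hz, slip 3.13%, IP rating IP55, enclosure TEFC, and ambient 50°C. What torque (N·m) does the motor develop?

22.1 N·m

P_in = √3·V·I·cosφ = 1.732 × 690 × 3 × 0.866 = 3105 W
P_out = η·P_in = 0.721 × 3105 = 2239 W
n_s = 120×50/6 = 1000 rpm; n = 1000×(1−0.0313) = 969 rpm
ω = 2π×969/60 = 101.5 rad/s
τ = P_out/ω = 2239/101.5 = 22.1 N·m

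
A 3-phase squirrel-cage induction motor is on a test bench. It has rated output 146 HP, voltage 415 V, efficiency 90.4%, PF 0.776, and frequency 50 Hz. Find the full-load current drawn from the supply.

P_out = 146 × 746 = 108916 W
P_in = P_out / η = 108916 / 0.904 = 120482 W
I_L = P_in / (√3·V_L·cosφ) = 120482 / (1.732 × 415 × 0.776) = 216 A

216 A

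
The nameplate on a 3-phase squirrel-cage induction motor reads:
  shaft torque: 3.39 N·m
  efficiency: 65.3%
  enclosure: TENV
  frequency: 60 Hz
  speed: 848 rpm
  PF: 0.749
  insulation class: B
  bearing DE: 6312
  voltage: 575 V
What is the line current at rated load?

ω = 2π×848/60 = 88.8 rad/s; P_out = τω = 3.39 × 88.8 = 301 W
P_in = P_out / η = 301 / 0.653 = 461 W
I_L = P_in / (√3·V_L·cosφ) = 461 / (1.732 × 575 × 0.749) = 0.618 A

0.618 A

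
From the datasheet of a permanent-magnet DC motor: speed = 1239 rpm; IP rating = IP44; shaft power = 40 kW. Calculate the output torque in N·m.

308 N·m

ω = 2π × 1239/60 = 129.7 rad/s
τ = P/ω = 40000/129.7 = 308 N·m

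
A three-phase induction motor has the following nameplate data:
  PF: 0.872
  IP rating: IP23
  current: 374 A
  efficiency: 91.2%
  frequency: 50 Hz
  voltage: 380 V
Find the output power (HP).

262 HP

P_in = √3·V·I·cosφ = 1.732 × 380 × 374 × 0.872 = 214644 W
P_out = η·P_in = 0.912 × 214644 = 195755 W
= 195755/746 = 262 HP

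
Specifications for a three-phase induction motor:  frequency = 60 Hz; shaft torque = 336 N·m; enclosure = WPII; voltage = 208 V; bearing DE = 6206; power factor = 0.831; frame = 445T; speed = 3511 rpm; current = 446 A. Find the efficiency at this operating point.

92.5 %

ω = 2π × 3511/60 = 367.7 rad/s; P_out = τω = 336 × 367.7 = 123547 W
P_in = √3·V_L·I_L·cosφ = 1.732 × 208 × 446 × 0.831 = 133520 W
η = P_out / P_in = 123547 / 133520 = 0.925 = 92.5%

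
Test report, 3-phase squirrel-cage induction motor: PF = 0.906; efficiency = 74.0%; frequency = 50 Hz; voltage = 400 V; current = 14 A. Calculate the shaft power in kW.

P_in = √3·V·I·cosφ = 1.732 × 400 × 14 × 0.906 = 8787 W
P_out = η·P_in = 0.74 × 8787 = 6502 W

6.5 kW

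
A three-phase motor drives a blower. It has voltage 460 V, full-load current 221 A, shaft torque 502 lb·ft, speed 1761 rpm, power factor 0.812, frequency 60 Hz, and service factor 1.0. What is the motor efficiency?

τ = 502 lb·ft × 1.356 = 680.7 N·m
ω = 2π × 1761/60 = 184.4 rad/s; P_out = τω = 680.7 × 184.4 = 125521 W
P_in = √3·V_L·I_L·cosφ = 1.732 × 460 × 221 × 0.812 = 142973 W
η = P_out / P_in = 125521 / 142973 = 0.878 = 87.8%

87.8 %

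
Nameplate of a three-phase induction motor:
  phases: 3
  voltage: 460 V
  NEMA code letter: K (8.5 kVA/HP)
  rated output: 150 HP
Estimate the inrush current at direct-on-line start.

1600 A

S_LR = 8.5 × 150 = 1275 kVA
I_LR = S_LR/(√3·V_L) = 1275000/(1.732×460) = 1600 A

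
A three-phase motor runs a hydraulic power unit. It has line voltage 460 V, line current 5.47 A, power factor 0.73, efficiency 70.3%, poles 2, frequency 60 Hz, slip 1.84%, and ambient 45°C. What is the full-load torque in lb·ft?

4.46 lb·ft

P_in = √3·V·I·cosφ = 1.732 × 460 × 5.47 × 0.73 = 3181 W
P_out = η·P_in = 0.703 × 3181 = 2236 W
n_s = 120×60/2 = 3600 rpm; n = 3600×(1−0.0184) = 3534 rpm
ω = 2π×3534/60 = 370.1 rad/s
τ = P_out/ω = 2236/370.1 = 6.042 N·m
In lb·ft: 6.042/1.356 = 4.46 lb·ft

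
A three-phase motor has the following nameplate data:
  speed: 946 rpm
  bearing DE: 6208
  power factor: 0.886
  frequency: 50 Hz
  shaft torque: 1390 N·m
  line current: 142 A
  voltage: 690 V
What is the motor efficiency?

91.6 %

ω = 2π × 946/60 = 99.06 rad/s; P_out = τω = 1390 × 99.06 = 137693 W
P_in = √3·V_L·I_L·cosφ = 1.732 × 690 × 142 × 0.886 = 150355 W
η = P_out / P_in = 137693 / 150355 = 0.916 = 91.6%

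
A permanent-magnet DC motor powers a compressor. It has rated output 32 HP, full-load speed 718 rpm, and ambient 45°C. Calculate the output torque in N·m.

317 N·m

P_out = 32 × 746 = 23872 W
ω = 2π × 718/60 = 75.19 rad/s
τ = P_out/ω = 23872/75.19 = 317 N·m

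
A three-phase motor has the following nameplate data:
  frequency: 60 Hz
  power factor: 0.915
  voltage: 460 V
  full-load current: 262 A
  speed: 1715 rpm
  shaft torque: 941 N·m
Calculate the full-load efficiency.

88.5 %

ω = 2π × 1715/60 = 179.6 rad/s; P_out = τω = 941 × 179.6 = 169004 W
P_in = √3·V_L·I_L·cosφ = 1.732 × 460 × 262 × 0.915 = 190998 W
η = P_out / P_in = 169004 / 190998 = 0.885 = 88.5%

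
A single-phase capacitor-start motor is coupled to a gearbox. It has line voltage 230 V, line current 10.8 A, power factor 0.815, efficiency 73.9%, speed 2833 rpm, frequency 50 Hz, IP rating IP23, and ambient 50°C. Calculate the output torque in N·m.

5.04 N·m

P_in = V·I·cosφ = 230 × 10.8 × 0.815 = 2024 W
P_out = η·P_in = 0.739 × 2024 = 1496 W
n = 2833 rpm
ω = 2π×2833/60 = 296.7 rad/s
τ = P_out/ω = 1496/296.7 = 5.04 N·m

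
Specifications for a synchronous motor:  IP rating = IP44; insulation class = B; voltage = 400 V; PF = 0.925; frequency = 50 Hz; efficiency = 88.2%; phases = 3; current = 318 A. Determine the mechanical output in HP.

P_in = √3·V·I·cosφ = 1.732 × 400 × 318 × 0.925 = 203787 W
P_out = η·P_in = 0.882 × 203787 = 179740 W
= 179740/746 = 241 HP

241 HP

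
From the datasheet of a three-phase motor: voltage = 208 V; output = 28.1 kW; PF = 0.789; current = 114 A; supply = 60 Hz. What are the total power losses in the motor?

P_in = √3·V·I·cosφ = 1.732×208×114×0.789 = 32404 W
P_out = 28100 W
Losses = P_in − P_out = 32404 − 28100 = 4304 W

4300 W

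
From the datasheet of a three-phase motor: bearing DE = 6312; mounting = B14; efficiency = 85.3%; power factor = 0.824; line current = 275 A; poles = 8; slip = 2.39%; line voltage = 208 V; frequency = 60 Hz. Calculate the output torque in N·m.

P_in = √3·V·I·cosφ = 1.732 × 208 × 275 × 0.824 = 81634 W
P_out = η·P_in = 0.853 × 81634 = 69634 W
n_s = 120×60/8 = 900 rpm; n = 900×(1−0.0239) = 878 rpm
ω = 2π×878/60 = 91.94 rad/s
τ = P_out/ω = 69634/91.94 = 757 N·m

757 N·m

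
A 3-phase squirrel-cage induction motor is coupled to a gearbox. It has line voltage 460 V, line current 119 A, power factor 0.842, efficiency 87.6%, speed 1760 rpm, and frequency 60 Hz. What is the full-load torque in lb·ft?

280 lb·ft

P_in = √3·V·I·cosφ = 1.732 × 460 × 119 × 0.842 = 79830 W
P_out = η·P_in = 0.876 × 79830 = 69931 W
n = 1760 rpm
ω = 2π×1760/60 = 184.3 rad/s
τ = P_out/ω = 69931/184.3 = 379.4 N·m
In lb·ft: 379.4/1.356 = 280 lb·ft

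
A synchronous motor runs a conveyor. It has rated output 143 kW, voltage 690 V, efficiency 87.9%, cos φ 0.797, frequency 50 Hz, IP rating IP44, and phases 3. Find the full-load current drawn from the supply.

P_out = 143 kW = 143000 W
P_in = P_out / η = 143000 / 0.879 = 162685 W
I_L = P_in / (√3·V_L·cosφ) = 162685 / (1.732 × 690 × 0.797) = 171 A

171 A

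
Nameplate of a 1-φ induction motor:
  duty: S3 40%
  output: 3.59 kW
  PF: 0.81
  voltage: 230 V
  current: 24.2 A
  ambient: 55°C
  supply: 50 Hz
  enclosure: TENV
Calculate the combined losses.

918 W

P_in = V·I·cosφ = 230×24.2×0.81 = 4508 W
P_out = 3590 W
Losses = P_in − P_out = 4508 − 3590 = 918 W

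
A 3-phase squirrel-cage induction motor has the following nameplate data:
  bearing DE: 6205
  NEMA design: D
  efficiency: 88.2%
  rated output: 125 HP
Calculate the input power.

106 kW

P_out = 125 × 746 = 93250 W
P_in = P_out/η = 93250/0.882 = 105726 W = 106 kW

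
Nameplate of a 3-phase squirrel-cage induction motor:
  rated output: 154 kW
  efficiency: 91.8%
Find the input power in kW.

P_out = 154000 W
P_in = P_out/η = 154000/0.918 = 167756 W = 168 kW

168 kW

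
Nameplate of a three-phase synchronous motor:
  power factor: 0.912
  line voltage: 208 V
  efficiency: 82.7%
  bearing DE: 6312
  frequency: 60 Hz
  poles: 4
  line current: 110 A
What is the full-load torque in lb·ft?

P_in = √3·V·I·cosφ = 1.732 × 208 × 110 × 0.912 = 36141 W
P_out = η·P_in = 0.827 × 36141 = 29889 W
n = n_s = 120×60/4 = 1800 rpm (synchronous)
ω = 2π×1800/60 = 188.5 rad/s
τ = P_out/ω = 29889/188.5 = 158.6 N·m
In lb·ft: 158.6/1.356 = 117 lb·ft

117 lb·ft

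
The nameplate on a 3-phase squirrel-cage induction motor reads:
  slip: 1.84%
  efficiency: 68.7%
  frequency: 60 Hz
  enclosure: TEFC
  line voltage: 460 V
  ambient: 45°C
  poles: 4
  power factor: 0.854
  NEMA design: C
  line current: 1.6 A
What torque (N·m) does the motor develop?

4.04 N·m

P_in = √3·V·I·cosφ = 1.732 × 460 × 1.6 × 0.854 = 1089 W
P_out = η·P_in = 0.687 × 1089 = 748 W
n_s = 120×60/4 = 1800 rpm; n = 1800×(1−0.0184) = 1767 rpm
ω = 2π×1767/60 = 185 rad/s
τ = P_out/ω = 748/185 = 4.04 N·m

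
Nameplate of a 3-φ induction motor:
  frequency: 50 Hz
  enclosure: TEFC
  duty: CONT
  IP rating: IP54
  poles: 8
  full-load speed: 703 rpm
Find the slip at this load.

n_s = 120f/p = 120×50/8 = 750 rpm
s = (n_s − n)/n_s = (750 − 703)/750 = 0.0627

6.3 %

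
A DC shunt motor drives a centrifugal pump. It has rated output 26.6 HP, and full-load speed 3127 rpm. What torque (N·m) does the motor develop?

60.6 N·m

P_out = 26.6 × 746 = 19844 W
ω = 2π × 3127/60 = 327.5 rad/s
τ = P_out/ω = 19844/327.5 = 60.6 N·m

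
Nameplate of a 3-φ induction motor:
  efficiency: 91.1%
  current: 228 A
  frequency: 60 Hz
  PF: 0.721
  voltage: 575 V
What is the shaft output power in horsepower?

P_in = √3·V·I·cosφ = 1.732 × 575 × 228 × 0.721 = 163714 W
P_out = η·P_in = 0.911 × 163714 = 149143 W
= 149143/746 = 200 HP

200 HP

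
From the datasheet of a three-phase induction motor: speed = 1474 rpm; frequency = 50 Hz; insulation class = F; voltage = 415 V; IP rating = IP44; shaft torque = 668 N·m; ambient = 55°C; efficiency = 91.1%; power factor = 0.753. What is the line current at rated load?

ω = 2π×1474/60 = 154.4 rad/s; P_out = τω = 668 × 154.4 = 103139 W
P_in = P_out / η = 103139 / 0.911 = 113215 W
I_L = P_in / (√3·V_L·cosφ) = 113215 / (1.732 × 415 × 0.753) = 209 A

209 A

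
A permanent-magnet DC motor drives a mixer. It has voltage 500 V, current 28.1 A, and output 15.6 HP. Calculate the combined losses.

P_in = V·I = 500×28.1 = 14050 W
P_out = 15.6×746 = 11638 W
Losses = P_in − P_out = 14050 − 11638 = 2412 W

2410 W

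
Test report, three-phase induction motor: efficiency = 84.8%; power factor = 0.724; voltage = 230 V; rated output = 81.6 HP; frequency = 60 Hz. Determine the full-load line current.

249 A

P_out = 81.6 × 746 = 60874 W
P_in = P_out / η = 60874 / 0.848 = 71785 W
I_L = P_in / (√3·V_L·cosφ) = 71785 / (1.732 × 230 × 0.724) = 249 A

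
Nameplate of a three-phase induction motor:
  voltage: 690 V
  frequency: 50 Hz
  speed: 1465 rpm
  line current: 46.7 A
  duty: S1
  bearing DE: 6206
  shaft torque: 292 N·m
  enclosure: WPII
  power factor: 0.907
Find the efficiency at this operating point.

88.5 %

ω = 2π × 1465/60 = 153.4 rad/s; P_out = τω = 292 × 153.4 = 44793 W
P_in = √3·V_L·I_L·cosφ = 1.732 × 690 × 46.7 × 0.907 = 50620 W
η = P_out / P_in = 44793 / 50620 = 0.885 = 88.5%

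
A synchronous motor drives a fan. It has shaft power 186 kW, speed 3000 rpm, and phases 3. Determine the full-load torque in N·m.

592 N·m

ω = 2π × 3000/60 = 314.2 rad/s
τ = P/ω = 186000/314.2 = 592 N·m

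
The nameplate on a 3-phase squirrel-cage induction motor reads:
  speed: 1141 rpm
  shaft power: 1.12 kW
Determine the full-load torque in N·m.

9.37 N·m

ω = 2π × 1141/60 = 119.5 rad/s
τ = P/ω = 1120/119.5 = 9.37 N·m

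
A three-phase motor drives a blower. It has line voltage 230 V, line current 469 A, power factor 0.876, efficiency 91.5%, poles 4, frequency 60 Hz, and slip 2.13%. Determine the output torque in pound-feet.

599 lb·ft

P_in = √3·V·I·cosφ = 1.732 × 230 × 469 × 0.876 = 163664 W
P_out = η·P_in = 0.915 × 163664 = 149753 W
n_s = 120×60/4 = 1800 rpm; n = 1800×(1−0.0213) = 1762 rpm
ω = 2π×1762/60 = 184.5 rad/s
τ = P_out/ω = 149753/184.5 = 811.7 N·m
In lb·ft: 811.7/1.356 = 599 lb·ft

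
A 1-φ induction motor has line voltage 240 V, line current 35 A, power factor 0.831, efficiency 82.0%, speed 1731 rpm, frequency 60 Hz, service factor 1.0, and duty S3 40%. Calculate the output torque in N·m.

P_in = V·I·cosφ = 240 × 35 × 0.831 = 6980 W
P_out = η·P_in = 0.82 × 6980 = 5724 W
n = 1731 rpm
ω = 2π×1731/60 = 181.3 rad/s
τ = P_out/ω = 5724/181.3 = 31.6 N·m

31.6 N·m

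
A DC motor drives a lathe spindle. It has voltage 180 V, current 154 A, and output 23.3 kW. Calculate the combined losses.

4420 W

P_in = V·I = 180×154 = 27720 W
P_out = 23300 W
Losses = P_in − P_out = 27720 − 23300 = 4420 W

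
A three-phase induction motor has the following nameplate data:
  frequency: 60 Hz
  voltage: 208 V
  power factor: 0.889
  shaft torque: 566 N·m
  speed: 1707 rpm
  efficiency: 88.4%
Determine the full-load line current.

357 A

ω = 2π×1707/60 = 178.8 rad/s; P_out = τω = 566 × 178.8 = 101201 W
P_in = P_out / η = 101201 / 0.884 = 114481 W
I_L = P_in / (√3·V_L·cosφ) = 114481 / (1.732 × 208 × 0.889) = 357 A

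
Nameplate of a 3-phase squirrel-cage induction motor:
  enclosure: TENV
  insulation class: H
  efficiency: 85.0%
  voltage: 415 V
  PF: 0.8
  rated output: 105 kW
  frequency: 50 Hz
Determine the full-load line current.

P_out = 105 kW = 105000 W
P_in = P_out / η = 105000 / 0.850 = 123529 W
I_L = P_in / (√3·V_L·cosφ) = 123529 / (1.732 × 415 × 0.8) = 215 A

215 A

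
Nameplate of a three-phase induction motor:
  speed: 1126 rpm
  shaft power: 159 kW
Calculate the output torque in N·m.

1350 N·m

ω = 2π × 1126/60 = 117.9 rad/s
τ = P/ω = 159000/117.9 = 1350 N·m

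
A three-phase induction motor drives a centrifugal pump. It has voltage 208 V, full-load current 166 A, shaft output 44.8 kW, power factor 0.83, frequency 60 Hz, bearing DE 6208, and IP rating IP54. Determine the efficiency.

90.3 %

P_out = 44.8 kW = 44800 W
P_in = √3·V_L·I_L·cosφ = 1.732 × 208 × 166 × 0.83 = 49636 W
η = P_out / P_in = 44800 / 49636 = 0.903 = 90.3%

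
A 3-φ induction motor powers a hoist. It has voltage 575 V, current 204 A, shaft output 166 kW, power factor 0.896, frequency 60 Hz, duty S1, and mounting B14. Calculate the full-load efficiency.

P_out = 166 kW = 166000 W
P_in = √3·V_L·I_L·cosφ = 1.732 × 575 × 204 × 0.896 = 182035 W
η = P_out / P_in = 166000 / 182035 = 0.912 = 91.2%

91.2 %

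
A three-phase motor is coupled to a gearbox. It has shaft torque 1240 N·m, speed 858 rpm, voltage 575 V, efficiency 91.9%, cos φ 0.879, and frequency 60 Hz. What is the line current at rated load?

138 A

ω = 2π×858/60 = 89.85 rad/s; P_out = τω = 1240 × 89.85 = 111414 W
P_in = P_out / η = 111414 / 0.919 = 121234 W
I_L = P_in / (√3·V_L·cosφ) = 121234 / (1.732 × 575 × 0.879) = 138 A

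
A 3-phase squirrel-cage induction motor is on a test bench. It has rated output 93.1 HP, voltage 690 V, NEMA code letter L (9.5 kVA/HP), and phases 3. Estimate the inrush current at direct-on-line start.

S_LR = 9.5 × 93.1 = 884.45 kVA
I_LR = S_LR/(√3·V_L) = 884450/(1.732×690) = 740 A

740 A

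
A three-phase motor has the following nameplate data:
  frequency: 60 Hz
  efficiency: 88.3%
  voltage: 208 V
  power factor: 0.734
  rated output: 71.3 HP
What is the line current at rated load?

228 A

P_out = 71.3 × 746 = 53190 W
P_in = P_out / η = 53190 / 0.883 = 60238 W
I_L = P_in / (√3·V_L·cosφ) = 60238 / (1.732 × 208 × 0.734) = 228 A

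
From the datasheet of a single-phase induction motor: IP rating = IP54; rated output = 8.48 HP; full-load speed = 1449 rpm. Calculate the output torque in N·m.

41.7 N·m

P_out = 8.48 × 746 = 6326 W
ω = 2π × 1449/60 = 151.7 rad/s
τ = P_out/ω = 6326/151.7 = 41.7 N·m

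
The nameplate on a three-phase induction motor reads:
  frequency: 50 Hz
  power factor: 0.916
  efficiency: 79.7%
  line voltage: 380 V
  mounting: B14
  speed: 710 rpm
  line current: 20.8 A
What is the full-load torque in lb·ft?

99.1 lb·ft

P_in = √3·V·I·cosφ = 1.732 × 380 × 20.8 × 0.916 = 12540 W
P_out = η·P_in = 0.797 × 12540 = 9994 W
n = 710 rpm
ω = 2π×710/60 = 74.35 rad/s
τ = P_out/ω = 9994/74.35 = 134.4 N·m
In lb·ft: 134.4/1.356 = 99.1 lb·ft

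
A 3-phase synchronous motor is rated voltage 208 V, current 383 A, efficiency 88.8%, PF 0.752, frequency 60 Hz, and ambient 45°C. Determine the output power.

P_in = √3·V·I·cosφ = 1.732 × 208 × 383 × 0.752 = 103759 W
P_out = η·P_in = 0.888 × 103759 = 92138 W

92.1 kW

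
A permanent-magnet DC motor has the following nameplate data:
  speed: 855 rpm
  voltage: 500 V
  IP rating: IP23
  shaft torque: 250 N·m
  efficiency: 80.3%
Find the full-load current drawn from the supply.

55.8 A

ω = 2π×855/60 = 89.54 rad/s; P_out = τω = 250 × 89.54 = 22385 W
P_in = P_out / η = 22385 / 0.803 = 27877 W
I = P_in / V = 27877 / 500 = 55.8 A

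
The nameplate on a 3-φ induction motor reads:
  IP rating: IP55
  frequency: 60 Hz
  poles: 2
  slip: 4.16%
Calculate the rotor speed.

n_s = 120f/p = 120×60/2 = 3600 rpm
n = n_s(1 − s) = 3600 × (1 − 0.0416) = 3450 rpm

3450 rpm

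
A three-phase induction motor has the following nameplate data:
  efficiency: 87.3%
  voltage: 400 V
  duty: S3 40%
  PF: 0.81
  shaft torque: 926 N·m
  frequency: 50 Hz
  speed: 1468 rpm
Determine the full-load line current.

291 A

ω = 2π×1468/60 = 153.7 rad/s; P_out = τω = 926 × 153.7 = 142326 W
P_in = P_out / η = 142326 / 0.873 = 163031 W
I_L = P_in / (√3·V_L·cosφ) = 163031 / (1.732 × 400 × 0.81) = 291 A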